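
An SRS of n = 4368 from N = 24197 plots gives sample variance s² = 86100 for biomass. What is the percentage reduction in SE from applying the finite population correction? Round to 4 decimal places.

9.4748

f = n/N = 4368/24197 = 0.18051825.
SE_no-fpc = √(s²/n) = 4.4397678; SE_fpc = √((1−f)s²/n) = 4.0191101.
Ratio = √(1−f) = 0.90525232. Reduction = 100·(1 − 0.90525232) = 9.4748%.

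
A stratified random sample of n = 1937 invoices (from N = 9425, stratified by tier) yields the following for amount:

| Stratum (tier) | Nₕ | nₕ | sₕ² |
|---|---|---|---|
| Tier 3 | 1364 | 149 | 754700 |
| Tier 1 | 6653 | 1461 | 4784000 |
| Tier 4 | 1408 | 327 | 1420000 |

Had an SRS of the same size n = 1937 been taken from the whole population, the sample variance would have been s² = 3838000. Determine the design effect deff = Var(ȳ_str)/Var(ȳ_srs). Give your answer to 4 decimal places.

Var(ȳ_str) = Σ Wₕ²(1−fₕ)sₕ²/nₕ with Wₕ = Nₕ/9425:
  Tier 3: (1364/9425)²·(1−149/1364)·754700/149 = 94.496563
  Tier 1: (6653/9425)²·(1−1461/6653)·4784000/1461 = 1273.2991
  Tier 4: (1408/9425)²·(1−327/1408)·1420000/327 = 74.405703
  → Var(ȳ_str) = 1442.2014.
Var(ȳ_srs) = (1 − 1937/9425)·3838000/1937 = 1574.1997.
deff = 1442.2014 / 1574.1997 = 0.9161.

0.9161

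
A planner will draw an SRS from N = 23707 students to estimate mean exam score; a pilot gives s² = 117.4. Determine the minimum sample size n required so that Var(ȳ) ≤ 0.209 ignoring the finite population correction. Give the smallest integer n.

562

Without fpc, n₀ = s²/D = 117.4/0.209 = 561.7225.
Rounding up, n = 562.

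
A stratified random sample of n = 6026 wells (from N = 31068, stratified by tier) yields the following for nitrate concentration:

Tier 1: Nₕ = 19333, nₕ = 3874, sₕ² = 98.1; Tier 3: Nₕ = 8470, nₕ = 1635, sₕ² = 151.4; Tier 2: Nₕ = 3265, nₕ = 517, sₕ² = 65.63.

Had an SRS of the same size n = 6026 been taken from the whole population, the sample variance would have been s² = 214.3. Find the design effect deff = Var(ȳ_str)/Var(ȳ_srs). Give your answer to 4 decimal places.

Var(ȳ_str) = Σ Wₕ²(1−fₕ)sₕ²/nₕ with Wₕ = Nₕ/31068:
  Tier 1: (19333/31068)²·(1−3874/19333)·98.1/3874 = 0.0078408554
  Tier 3: (8470/31068)²·(1−1635/8470)·151.4/1635 = 0.005553969
  Tier 2: (3265/31068)²·(1−517/3265)·65.63/517 = 0.0011800086
  → Var(ȳ_str) = 0.014574833.
Var(ȳ_srs) = (1 − 6026/31068)·214.3/6026 = 0.02866479.
deff = 0.014574833 / 0.02866479 = 0.5085.

0.5085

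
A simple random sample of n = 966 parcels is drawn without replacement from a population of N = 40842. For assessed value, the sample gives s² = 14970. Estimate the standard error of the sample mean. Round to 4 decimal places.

Under SRS without replacement, Var(ȳ) = (1 − f)·s²/n with f = n/N = 966/40842 = 0.02365212.
Var(ȳ) = (1 − 0.02365212)·14970/966 = 0.97634788·15.496894 = 15.13036.
SE(ȳ) = √(15.13036) = 3.8898.

3.8898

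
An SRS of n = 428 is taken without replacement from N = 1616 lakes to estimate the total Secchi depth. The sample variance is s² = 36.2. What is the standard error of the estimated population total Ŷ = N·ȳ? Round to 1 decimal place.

Var(Ŷ) = N²·Var(ȳ) = N²·(1 − n/N)·s²/n.
f = 428/1616 = 0.26485149; Var(ȳ) = 0.73514851·36.2/428 = 0.062178449.
Var(Ŷ) = 1616² · 0.062178449 = 162376.28.
SE(Ŷ) = √(162376.28) = 403.0.

403.0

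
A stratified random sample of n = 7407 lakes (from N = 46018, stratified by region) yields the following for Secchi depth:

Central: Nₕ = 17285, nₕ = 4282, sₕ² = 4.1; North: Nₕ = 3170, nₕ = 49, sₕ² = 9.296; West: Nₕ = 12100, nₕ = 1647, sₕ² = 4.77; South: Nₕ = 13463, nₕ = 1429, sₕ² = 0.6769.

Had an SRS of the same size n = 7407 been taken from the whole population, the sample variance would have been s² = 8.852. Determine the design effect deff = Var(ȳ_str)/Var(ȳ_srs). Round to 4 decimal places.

1.1939

Var(ȳ_str) = Σ Wₕ²(1−fₕ)sₕ²/nₕ with Wₕ = Nₕ/46018:
  Central: (17285/46018)²·(1−4282/17285)·4.1/4282 = 1.0162362 × 10^-4
  North: (3170/46018)²·(1−49/3170)·9.296/49 = 8.8633436 × 10^-4
  West: (12100/46018)²·(1−1647/12100)·4.77/1647 = 1.7297989 × 10^-4
  South: (13463/46018)²·(1−1429/13463)·0.6769/1429 = 3.6240039 × 10^-5
  → Var(ȳ_str) = 0.0011971779.
Var(ȳ_srs) = (1 − 7407/46018)·8.852/7407 = 0.0010027262.
deff = 0.0011971779 / 0.0010027262 = 1.1939.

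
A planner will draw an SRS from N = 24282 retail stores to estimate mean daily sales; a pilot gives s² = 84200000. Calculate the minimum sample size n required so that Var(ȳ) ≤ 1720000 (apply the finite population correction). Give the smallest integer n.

Without fpc, n₀ = s²/D = 84200000/1720000 = 48.9535.
With fpc, (1 − n/N)·s²/n ≤ D requires n ≥ n₀/(1 + n₀/N) = 48.9535/(1 + 48.9535/24282) = 48.8550.
Rounding up, n = 49.

49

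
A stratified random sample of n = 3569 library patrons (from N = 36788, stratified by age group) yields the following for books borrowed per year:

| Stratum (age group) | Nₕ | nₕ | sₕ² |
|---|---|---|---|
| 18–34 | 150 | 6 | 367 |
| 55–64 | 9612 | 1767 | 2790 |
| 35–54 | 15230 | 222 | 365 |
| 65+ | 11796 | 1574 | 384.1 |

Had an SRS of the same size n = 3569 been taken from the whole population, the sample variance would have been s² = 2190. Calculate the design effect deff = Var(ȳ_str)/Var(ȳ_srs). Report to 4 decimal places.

0.7009

Var(ȳ_str) = Σ Wₕ²(1−fₕ)sₕ²/nₕ with Wₕ = Nₕ/36788:
  18–34: (150/36788)²·(1−6/150)·367/6 = 9.7623913 × 10^-4
  55–64: (9612/36788)²·(1−1767/9612)·2790/1767 = 0.087975554
  35–54: (15230/36788)²·(1−222/15230)·365/222 = 0.27768362
  65+: (11796/36788)²·(1−1574/11796)·384.1/1574 = 0.021741919
  → Var(ȳ_str) = 0.38837733.
Var(ȳ_srs) = (1 − 3569/36788)·2190/3569 = 0.55408698.
deff = 0.38837733 / 0.55408698 = 0.7009.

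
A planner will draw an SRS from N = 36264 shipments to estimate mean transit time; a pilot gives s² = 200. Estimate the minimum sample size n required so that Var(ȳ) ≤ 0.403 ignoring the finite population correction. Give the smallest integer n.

Without fpc, n₀ = s²/D = 200/0.403 = 496.2779.
Rounding up, n = 497.

497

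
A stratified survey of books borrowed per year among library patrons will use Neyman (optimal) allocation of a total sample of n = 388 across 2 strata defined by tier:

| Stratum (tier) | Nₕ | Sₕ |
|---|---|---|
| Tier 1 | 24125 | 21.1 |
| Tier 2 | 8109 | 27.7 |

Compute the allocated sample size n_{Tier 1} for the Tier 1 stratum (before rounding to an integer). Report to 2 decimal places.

Neyman allocation: nₕ = n·NₕSₕ / Σⱼ NⱼSⱼ.
Σ NⱼSⱼ = 24125·21.1 + 8109·27.7 = 733656.8.
n_{Tier 1} = 388·24125·21.1 / 733656.8 = 269.21.

269.21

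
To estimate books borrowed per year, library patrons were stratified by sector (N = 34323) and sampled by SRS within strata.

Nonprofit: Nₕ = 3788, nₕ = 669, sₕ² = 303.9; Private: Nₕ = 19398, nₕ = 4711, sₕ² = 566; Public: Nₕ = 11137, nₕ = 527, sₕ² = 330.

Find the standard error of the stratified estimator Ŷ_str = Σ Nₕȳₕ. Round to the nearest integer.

Var(Ŷ_str) = Σₕ Nₕ²(1 − fₕ)sₕ²/nₕ.
Nonprofit: 3788²·(1 − 669/3788)·303.9/669 = 5.3669794 × 10^6.
Private: 19398²·(1 − 4711/19398)·566/4711 = 3.4228934 × 10^7.
Public: 11137²·(1 − 527/11137)·330/527 = 7.3992368 × 10^7.
Sum = 1.1358828 × 10^8.
SE = √(1.1358828 × 10^8) = 10658.

10658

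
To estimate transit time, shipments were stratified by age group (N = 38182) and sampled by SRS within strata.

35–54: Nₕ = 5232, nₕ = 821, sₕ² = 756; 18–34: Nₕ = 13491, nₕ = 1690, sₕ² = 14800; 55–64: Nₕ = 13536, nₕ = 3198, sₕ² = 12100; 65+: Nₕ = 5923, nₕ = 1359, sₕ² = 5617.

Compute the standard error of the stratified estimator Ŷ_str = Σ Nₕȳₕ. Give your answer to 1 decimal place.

Var(Ŷ_str) = Σₕ Nₕ²(1 − fₕ)sₕ²/nₕ.
35–54: 5232²·(1 − 821/5232)·756/821 = 2.1251199 × 10^7.
18–34: 13491²·(1 − 1690/13491)·14800/1690 = 1.3942414 × 10^9.
55–64: 13536²·(1 − 3198/13536)·12100/3198 = 5.2946077 × 10^8.
65+: 5923²·(1 − 1359/5923)·5617/1359 = 1.1173065 × 10^8.
Sum = 2.056684 × 10^9.
SE = √(2.056684 × 10^9) = 45350.7.

45350.7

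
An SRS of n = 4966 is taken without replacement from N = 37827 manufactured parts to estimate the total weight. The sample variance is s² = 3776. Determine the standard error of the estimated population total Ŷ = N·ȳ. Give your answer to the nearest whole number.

Var(Ŷ) = N²·Var(ȳ) = N²·(1 − n/N)·s²/n.
f = 4966/37827 = 0.13128189; Var(ȳ) = 0.86871811·3776/4966 = 0.66054764.
Var(Ŷ) = 37827² · 0.66054764 = 9.4516568 × 10^8.
SE(Ŷ) = √(9.4516568 × 10^8) = 30744.

30744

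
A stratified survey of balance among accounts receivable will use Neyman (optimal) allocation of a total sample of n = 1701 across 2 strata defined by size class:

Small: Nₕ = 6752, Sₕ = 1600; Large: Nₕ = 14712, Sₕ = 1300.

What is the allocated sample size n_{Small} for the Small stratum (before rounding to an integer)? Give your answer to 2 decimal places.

Neyman allocation: nₕ = n·NₕSₕ / Σⱼ NⱼSⱼ.
Σ NⱼSⱼ = 6752·1600 + 14712·1300 = 2.99288 × 10^7.
n_{Small} = 1701·6752·1600 / (2.99288 × 10^7) = 614.00.

614.00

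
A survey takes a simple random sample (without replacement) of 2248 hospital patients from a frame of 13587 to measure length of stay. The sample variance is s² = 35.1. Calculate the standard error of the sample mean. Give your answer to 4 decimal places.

0.1142

Under SRS without replacement, Var(ȳ) = (1 − f)·s²/n with f = n/N = 2248/13587 = 0.16545227.
Var(ȳ) = (1 − 0.16545227)·35.1/2248 = 0.83454773·0.015613879 = 0.013030527.
SE(ȳ) = √(0.013030527) = 0.1142.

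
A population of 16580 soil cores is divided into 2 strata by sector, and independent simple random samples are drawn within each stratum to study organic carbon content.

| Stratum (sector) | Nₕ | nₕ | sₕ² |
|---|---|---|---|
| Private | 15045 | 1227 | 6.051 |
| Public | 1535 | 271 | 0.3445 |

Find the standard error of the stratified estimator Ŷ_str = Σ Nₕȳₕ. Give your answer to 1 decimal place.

1013.8

Var(Ŷ_str) = Σₕ Nₕ²(1 − fₕ)sₕ²/nₕ.
Private: 15045²·(1 − 1227/15045)·6.051/1227 = 1.0252268 × 10^6.
Public: 1535²·(1 − 271/1535)·0.3445/271 = 2466.4675.
Sum = 1.0276933 × 10^6.
SE = √(1.0276933 × 10^6) = 1013.8.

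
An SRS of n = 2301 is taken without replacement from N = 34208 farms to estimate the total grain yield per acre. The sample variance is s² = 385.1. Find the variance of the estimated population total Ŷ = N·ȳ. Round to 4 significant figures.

Var(Ŷ) = N²·Var(ȳ) = N²·(1 − n/N)·s²/n.
f = 2301/34208 = 0.06726497; Var(ȳ) = 0.93273503·385.1/2301 = 0.15610442.
Var(Ŷ) = 34208² · 0.15610442 = 1.826714 × 10^8.

1.827 × 10^8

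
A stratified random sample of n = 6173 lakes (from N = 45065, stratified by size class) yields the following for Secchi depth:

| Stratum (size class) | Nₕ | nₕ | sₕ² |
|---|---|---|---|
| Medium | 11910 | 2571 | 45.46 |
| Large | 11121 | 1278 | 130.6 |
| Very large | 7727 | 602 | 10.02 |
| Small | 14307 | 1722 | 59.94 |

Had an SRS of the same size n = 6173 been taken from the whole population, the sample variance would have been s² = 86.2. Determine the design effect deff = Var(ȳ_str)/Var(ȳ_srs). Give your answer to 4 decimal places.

Var(ȳ_str) = Σ Wₕ²(1−fₕ)sₕ²/nₕ with Wₕ = Nₕ/45065:
  Medium: (11910/45065)²·(1−2571/11910)·45.46/2571 = 9.6841329 × 10^-4
  Large: (11121/45065)²·(1−1278/11121)·130.6/1278 = 0.0055081391
  Very large: (7727/45065)²·(1−602/7727)·10.02/602 = 4.5121992 × 10^-4
  Small: (14307/45065)²·(1−1722/14307)·59.94/1722 = 0.0030860761
  → Var(ȳ_str) = 0.010013848.
Var(ȳ_srs) = (1 − 6173/45065)·86.2/6173 = 0.012051244.
deff = 0.010013848 / 0.012051244 = 0.8309.

0.8309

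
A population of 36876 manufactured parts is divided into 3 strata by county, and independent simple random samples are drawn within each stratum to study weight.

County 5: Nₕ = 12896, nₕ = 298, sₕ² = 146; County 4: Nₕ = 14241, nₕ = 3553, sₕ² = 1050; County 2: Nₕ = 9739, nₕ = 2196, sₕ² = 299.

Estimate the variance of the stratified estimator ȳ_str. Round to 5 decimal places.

0.09897

Var(ȳ_str) = Σₕ Wₕ²(1 − fₕ)sₕ²/nₕ with Wₕ = Nₕ/N, N = 36876.
County 5: Wₕ = 0.34971255; term = 0.34971255²·(1 − 0.02310794)·146/298 = 0.05853365.
County 4: Wₕ = 0.38618614; term = 0.38618614²·(1 − 0.24949091)·1050/3553 = 0.033078317.
County 2: Wₕ = 0.26410131; term = 0.26410131²·(1 − 0.22548516)·299/2196 = 0.0073554579.
Sum = 0.098967425.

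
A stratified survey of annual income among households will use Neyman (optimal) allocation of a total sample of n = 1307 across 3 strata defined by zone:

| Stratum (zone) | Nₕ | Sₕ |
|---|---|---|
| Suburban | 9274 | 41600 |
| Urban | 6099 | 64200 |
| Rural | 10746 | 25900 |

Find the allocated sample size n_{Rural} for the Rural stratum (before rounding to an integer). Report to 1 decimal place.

344.6

Neyman allocation: nₕ = n·NₕSₕ / Σⱼ NⱼSⱼ.
Σ NⱼSⱼ = 9274·41600 + 6099·64200 + 10746·25900 = 1.0556756 × 10^9.
n_{Rural} = 1307·10746·25900 / (1.0556756 × 10^9) = 344.6.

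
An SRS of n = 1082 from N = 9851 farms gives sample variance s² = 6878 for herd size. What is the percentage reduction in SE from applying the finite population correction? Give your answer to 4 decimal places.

5.6515

f = n/N = 1082/9851 = 0.10983656.
SE_no-fpc = √(s²/n) = 2.521259; SE_fpc = √((1−f)s²/n) = 2.3787693.
Ratio = √(1−f) = 0.94348473. Reduction = 100·(1 − 0.94348473) = 5.6515%.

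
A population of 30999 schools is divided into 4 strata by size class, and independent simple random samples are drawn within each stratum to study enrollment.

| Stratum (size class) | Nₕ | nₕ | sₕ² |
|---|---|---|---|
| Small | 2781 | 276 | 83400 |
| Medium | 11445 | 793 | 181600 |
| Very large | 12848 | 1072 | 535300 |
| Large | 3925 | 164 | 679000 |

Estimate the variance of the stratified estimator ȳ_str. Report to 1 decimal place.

Var(ȳ_str) = Σₕ Wₕ²(1 − fₕ)sₕ²/nₕ with Wₕ = Nₕ/N, N = 30999.
Small: Wₕ = 0.08971257; term = 0.08971257²·(1 − 0.09924488)·83400/276 = 2.1906365.
Medium: Wₕ = 0.36920546; term = 0.36920546²·(1 − 0.06928790)·181600/793 = 29.053218.
Very large: Wₕ = 0.41446498; term = 0.41446498²·(1 − 0.08343711)·535300/1072 = 78.621335.
Large: Wₕ = 0.12661699; term = 0.12661699²·(1 − 0.04178344)·679000/164 = 63.602407.
Sum = 173.4676.

173.5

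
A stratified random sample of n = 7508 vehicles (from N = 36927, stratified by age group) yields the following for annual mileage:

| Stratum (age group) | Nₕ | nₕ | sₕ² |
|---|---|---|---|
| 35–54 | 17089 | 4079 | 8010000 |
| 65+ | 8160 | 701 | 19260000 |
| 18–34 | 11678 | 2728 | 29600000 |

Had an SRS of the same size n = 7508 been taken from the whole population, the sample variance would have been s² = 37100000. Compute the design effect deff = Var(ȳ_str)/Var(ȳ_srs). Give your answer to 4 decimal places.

Var(ȳ_str) = Σ Wₕ²(1−fₕ)sₕ²/nₕ with Wₕ = Nₕ/36927:
  35–54: (17089/36927)²·(1−4079/17089)·8010000/4079 = 320.173
  65+: (8160/36927)²·(1−701/8160)·19260000/701 = 1226.3685
  18–34: (11678/36927)²·(1−2728/11678)·29600000/2728 = 831.66955
  → Var(ȳ_str) = 2378.2111.
Var(ȳ_srs) = (1 − 7508/36927)·37100000/7508 = 3936.7109.
deff = 2378.2111 / 3936.7109 = 0.6041.

0.6041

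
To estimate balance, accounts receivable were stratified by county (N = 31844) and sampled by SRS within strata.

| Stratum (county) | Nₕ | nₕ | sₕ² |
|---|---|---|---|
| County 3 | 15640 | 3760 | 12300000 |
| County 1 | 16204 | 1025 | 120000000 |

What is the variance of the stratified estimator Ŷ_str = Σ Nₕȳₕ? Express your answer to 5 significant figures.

2.9403 × 10^13

Var(Ŷ_str) = Σₕ Nₕ²(1 − fₕ)sₕ²/nₕ.
County 3: 15640²·(1 − 3760/15640)·12300000/3760 = 6.0781366 × 10^11.
County 1: 16204²·(1 − 1025/16204)·120000000/1025 = 2.8795377 × 10^13.
Sum = 2.9403191 × 10^13.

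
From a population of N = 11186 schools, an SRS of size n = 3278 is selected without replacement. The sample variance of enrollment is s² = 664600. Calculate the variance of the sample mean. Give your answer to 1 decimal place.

Under SRS without replacement, Var(ȳ) = (1 − f)·s²/n with f = n/N = 3278/11186 = 0.29304488.
Var(ȳ) = (1 − 0.29304488)·664600/3278 = 0.70695512·202.74558 = 143.33202.

143.3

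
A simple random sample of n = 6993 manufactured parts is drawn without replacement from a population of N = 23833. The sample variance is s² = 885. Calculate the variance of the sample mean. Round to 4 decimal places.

0.0894

Under SRS without replacement, Var(ȳ) = (1 − f)·s²/n with f = n/N = 6993/23833 = 0.29341669.
Var(ȳ) = (1 − 0.29341669)·885/6993 = 0.70658331·0.12655513 = 0.08942174.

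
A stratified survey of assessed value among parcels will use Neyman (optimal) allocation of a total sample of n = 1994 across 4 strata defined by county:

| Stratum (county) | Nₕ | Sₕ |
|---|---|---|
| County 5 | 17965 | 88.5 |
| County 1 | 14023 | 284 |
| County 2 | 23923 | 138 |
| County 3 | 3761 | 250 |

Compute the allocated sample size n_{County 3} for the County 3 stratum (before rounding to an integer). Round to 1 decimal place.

191.0

Neyman allocation: nₕ = n·NₕSₕ / Σⱼ NⱼSⱼ.
Σ NⱼSⱼ = 17965·88.5 + 14023·284 + 23923·138 + 3761·250 = 9.8140585 × 10^6.
n_{County 3} = 1994·3761·250 / (9.8140585 × 10^6) = 191.0.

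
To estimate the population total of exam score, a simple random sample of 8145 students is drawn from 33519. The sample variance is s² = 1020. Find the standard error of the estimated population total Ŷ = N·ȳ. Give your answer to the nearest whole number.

Var(Ŷ) = N²·Var(ȳ) = N²·(1 − n/N)·s²/n.
f = 8145/33519 = 0.24299651; Var(ȳ) = 0.75700349·1020/8145 = 0.0947997.
Var(Ŷ) = 33519² · 0.0947997 = 1.0650968 × 10^8.
SE(Ŷ) = √(1.0650968 × 10^8) = 10320.

10320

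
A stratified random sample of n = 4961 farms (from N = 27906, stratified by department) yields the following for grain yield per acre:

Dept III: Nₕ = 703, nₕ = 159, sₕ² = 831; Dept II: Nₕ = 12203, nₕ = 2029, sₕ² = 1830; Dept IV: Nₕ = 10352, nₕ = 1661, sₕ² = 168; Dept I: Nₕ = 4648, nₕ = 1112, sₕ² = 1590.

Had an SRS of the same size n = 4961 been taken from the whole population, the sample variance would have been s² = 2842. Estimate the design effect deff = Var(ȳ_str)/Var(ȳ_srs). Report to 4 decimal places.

Var(ȳ_str) = Σ Wₕ²(1−fₕ)sₕ²/nₕ with Wₕ = Nₕ/27906:
  Dept III: (703/27906)²·(1−159/703)·831/159 = 0.0025666281
  Dept II: (12203/27906)²·(1−2029/12203)·1830/2029 = 0.14379117
  Dept IV: (10352/27906)²·(1−1661/10352)·168/1661 = 0.011685263
  Dept I: (4648/27906)²·(1−1112/4648)·1590/1112 = 0.030176963
  → Var(ȳ_str) = 0.18822002.
Var(ȳ_srs) = (1 − 4961/27906)·2842/4961 = 0.47102648.
deff = 0.18822002 / 0.47102648 = 0.3996.

0.3996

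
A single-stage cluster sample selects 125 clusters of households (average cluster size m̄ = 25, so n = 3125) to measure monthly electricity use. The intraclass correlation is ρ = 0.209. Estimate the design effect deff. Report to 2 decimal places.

6.02

deff = 1 + (25 − 1)·0.209 = 1 + 5.016 = 6.016.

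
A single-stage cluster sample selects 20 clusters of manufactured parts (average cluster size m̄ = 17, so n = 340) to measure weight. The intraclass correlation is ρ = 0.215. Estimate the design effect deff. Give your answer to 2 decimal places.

4.44

deff = 1 + (17 − 1)·0.215 = 1 + 3.44 = 4.44.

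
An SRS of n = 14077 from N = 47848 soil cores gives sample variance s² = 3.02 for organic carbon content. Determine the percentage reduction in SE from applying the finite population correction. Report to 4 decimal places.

f = n/N = 14077/47848 = 0.29420247.
SE_no-fpc = √(s²/n) = 0.014646991; SE_fpc = √((1−f)s²/n) = 0.012305194.
Ratio = √(1−f) = 0.84011757. Reduction = 100·(1 − 0.84011757) = 15.9882%.

15.9882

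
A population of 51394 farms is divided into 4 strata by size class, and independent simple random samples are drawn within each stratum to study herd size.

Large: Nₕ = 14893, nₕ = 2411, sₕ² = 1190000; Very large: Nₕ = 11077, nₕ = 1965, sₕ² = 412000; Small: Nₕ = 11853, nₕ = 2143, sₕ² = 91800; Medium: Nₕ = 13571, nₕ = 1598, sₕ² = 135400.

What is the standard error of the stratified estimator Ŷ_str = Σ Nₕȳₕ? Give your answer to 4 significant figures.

Var(Ŷ_str) = Σₕ Nₕ²(1 − fₕ)sₕ²/nₕ.
Large: 14893²·(1 − 2411/14893)·1190000/2411 = 9.1752122 × 10^10.
Very large: 11077²·(1 − 1965/11077)·412000/1965 = 2.1162673 × 10^10.
Small: 11853²·(1 − 2143/11853)·91800/2143 = 4.9302396 × 10^9.
Medium: 13571²·(1 − 1598/13571)·135400/1598 = 1.3767552 × 10^10.
Sum = 1.3161259 × 10^11.
SE = √(1.3161259 × 10^11) = 362800.

362800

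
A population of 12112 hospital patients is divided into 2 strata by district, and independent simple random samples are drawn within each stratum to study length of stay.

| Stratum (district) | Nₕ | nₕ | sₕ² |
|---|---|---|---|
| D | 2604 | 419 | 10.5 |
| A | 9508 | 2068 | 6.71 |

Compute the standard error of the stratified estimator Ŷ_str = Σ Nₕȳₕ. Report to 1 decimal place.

Var(Ŷ_str) = Σₕ Nₕ²(1 − fₕ)sₕ²/nₕ.
D: 2604²·(1 − 419/2604)·10.5/419 = 142582.98.
A: 9508²·(1 − 2068/9508)·6.71/2068 = 229527.17.
Sum = 372110.15.
SE = √(372110.15) = 610.0.

610.0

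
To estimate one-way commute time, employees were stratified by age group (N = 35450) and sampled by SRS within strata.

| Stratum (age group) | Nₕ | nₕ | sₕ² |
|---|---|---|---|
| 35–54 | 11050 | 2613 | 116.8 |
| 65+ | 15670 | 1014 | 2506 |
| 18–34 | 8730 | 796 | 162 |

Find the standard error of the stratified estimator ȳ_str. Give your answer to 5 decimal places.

0.68277

Var(ȳ_str) = Σₕ Wₕ²(1 − fₕ)sₕ²/nₕ with Wₕ = Nₕ/N, N = 35450.
35–54: Wₕ = 0.31170663; term = 0.31170663²·(1 − 0.23647059)·116.8/2613 = 0.0033160516.
65+: Wₕ = 0.44203103; term = 0.44203103²·(1 − 0.06470964)·2506/1014 = 0.45164279.
18–34: Wₕ = 0.24626234; term = 0.24626234²·(1 − 0.09117984)·162/796 = 0.011216979.
Sum = 0.46617582.
SE = √(0.46617582) = 0.68277.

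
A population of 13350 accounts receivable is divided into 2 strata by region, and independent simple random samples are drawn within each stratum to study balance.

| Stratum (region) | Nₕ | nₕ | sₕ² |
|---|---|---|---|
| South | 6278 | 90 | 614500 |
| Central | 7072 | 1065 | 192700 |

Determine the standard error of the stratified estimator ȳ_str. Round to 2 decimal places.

39.13

Var(ȳ_str) = Σₕ Wₕ²(1 − fₕ)sₕ²/nₕ with Wₕ = Nₕ/N, N = 13350.
South: Wₕ = 0.47026217; term = 0.47026217²·(1 − 0.01433578)·614500/90 = 1488.2931.
Central: Wₕ = 0.52973783; term = 0.52973783²·(1 − 0.15059389)·192700/1065 = 43.129007.
Sum = 1531.4221.
SE = √(1531.4221) = 39.13.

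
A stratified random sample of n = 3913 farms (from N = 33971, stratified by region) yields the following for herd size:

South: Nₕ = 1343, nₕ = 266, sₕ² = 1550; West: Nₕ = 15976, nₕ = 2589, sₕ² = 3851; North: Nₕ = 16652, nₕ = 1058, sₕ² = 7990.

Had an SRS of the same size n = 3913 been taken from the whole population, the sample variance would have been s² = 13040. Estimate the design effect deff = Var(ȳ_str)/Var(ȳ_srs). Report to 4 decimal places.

0.6723

Var(ȳ_str) = Σ Wₕ²(1−fₕ)sₕ²/nₕ with Wₕ = Nₕ/33971:
  South: (1343/33971)²·(1−266/1343)·1550/266 = 0.0073034005
  West: (15976/33971)²·(1−2589/15976)·3851/2589 = 0.2756615
  North: (16652/33971)²·(1−1058/16652)·7990/1058 = 1.6992934
  → Var(ȳ_str) = 1.9822583.
Var(ȳ_srs) = (1 − 3913/33971)·13040/3913 = 2.9486247.
deff = 1.9822583 / 2.9486247 = 0.6723.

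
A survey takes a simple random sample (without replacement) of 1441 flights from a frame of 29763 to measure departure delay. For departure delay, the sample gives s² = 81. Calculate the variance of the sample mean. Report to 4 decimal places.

Under SRS without replacement, Var(ȳ) = (1 − f)·s²/n with f = n/N = 1441/29763 = 0.04841582.
Var(ȳ) = (1 − 0.04841582)·81/1441 = 0.95158418·0.056210965 = 0.053489465.

0.0535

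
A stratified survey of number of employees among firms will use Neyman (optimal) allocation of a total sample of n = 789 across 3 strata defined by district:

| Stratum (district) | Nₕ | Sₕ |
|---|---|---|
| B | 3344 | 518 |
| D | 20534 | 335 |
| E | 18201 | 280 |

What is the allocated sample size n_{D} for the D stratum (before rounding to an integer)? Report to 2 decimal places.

395.95

Neyman allocation: nₕ = n·NₕSₕ / Σⱼ NⱼSⱼ.
Σ NⱼSⱼ = 3344·518 + 20534·335 + 18201·280 = 1.3707362 × 10^7.
n_{D} = 789·20534·335 / (1.3707362 × 10^7) = 395.95.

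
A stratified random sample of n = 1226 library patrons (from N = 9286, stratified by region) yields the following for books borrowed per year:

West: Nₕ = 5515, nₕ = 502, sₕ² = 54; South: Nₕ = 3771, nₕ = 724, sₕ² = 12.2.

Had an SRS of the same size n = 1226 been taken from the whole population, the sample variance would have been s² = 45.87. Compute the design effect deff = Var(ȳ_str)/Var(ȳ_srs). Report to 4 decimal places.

1.1312

Var(ȳ_str) = Σ Wₕ²(1−fₕ)sₕ²/nₕ with Wₕ = Nₕ/9286:
  West: (5515/9286)²·(1−502/5515)·54/502 = 0.034488627
  South: (3771/9286)²·(1−724/3771)·12.2/724 = 0.0022453957
  → Var(ȳ_str) = 0.036734023.
Var(ȳ_srs) = (1 − 1226/9286)·45.87/1226 = 0.032474661.
deff = 0.036734023 / 0.032474661 = 1.1312.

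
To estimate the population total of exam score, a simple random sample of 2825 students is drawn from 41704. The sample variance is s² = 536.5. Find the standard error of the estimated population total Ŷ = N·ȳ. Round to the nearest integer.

Var(Ŷ) = N²·Var(ȳ) = N²·(1 − n/N)·s²/n.
f = 2825/41704 = 0.06773931; Var(ȳ) = 0.93226069·536.5/2825 = 0.17704703.
Var(Ŷ) = 41704² · 0.17704703 = 3.0792438 × 10^8.
SE(Ŷ) = √(3.0792438 × 10^8) = 17548.

17548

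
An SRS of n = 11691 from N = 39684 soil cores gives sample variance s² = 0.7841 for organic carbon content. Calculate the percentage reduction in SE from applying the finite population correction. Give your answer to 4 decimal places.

16.0120

f = n/N = 11691/39684 = 0.29460236.
SE_no-fpc = √(s²/n) = 0.0081895473; SE_fpc = √((1−f)s²/n) = 0.0068782332.
Ratio = √(1−f) = 0.83987954. Reduction = 100·(1 − 0.83987954) = 16.0120%.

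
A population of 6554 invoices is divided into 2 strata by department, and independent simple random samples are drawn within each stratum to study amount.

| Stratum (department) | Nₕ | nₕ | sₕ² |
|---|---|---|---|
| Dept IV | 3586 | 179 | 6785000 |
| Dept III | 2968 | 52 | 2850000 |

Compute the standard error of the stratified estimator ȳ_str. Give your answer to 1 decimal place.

Var(ȳ_str) = Σₕ Wₕ²(1 − fₕ)sₕ²/nₕ with Wₕ = Nₕ/N, N = 6554.
Dept IV: Wₕ = 0.54714678; term = 0.54714678²·(1 − 0.04991634)·6785000/179 = 10781.182.
Dept III: Wₕ = 0.45285322; term = 0.45285322²·(1 − 0.01752022)·2850000/52 = 11042.822.
Sum = 21824.004.
SE = √(21824.004) = 147.7.

147.7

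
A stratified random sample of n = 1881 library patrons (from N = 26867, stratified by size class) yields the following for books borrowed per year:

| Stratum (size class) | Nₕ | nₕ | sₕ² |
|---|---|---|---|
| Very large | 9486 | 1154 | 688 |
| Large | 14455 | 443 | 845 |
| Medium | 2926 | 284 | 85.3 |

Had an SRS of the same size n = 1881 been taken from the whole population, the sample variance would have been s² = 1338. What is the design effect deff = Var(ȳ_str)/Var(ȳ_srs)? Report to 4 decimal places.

Var(ȳ_str) = Σ Wₕ²(1−fₕ)sₕ²/nₕ with Wₕ = Nₕ/26867:
  Very large: (9486/26867)²·(1−1154/9486)·688/1154 = 0.065279476
  Large: (14455/26867)²·(1−443/14455)·845/443 = 0.53522064
  Medium: (2926/26867)²·(1−284/2926)·85.3/284 = 0.0032166179
  → Var(ȳ_str) = 0.60371673.
Var(ȳ_srs) = (1 − 1881/26867)·1338/1881 = 0.66152289.
deff = 0.60371673 / 0.66152289 = 0.9126.

0.9126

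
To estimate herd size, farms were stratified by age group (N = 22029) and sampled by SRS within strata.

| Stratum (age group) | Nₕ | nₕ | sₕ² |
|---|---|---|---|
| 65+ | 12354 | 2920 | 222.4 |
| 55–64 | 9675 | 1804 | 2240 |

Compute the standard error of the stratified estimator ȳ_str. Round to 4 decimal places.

Var(ȳ_str) = Σₕ Wₕ²(1 − fₕ)sₕ²/nₕ with Wₕ = Nₕ/N, N = 22029.
65+: Wₕ = 0.56080621; term = 0.56080621²·(1 − 0.23636069)·222.4/2920 = 0.018292196.
55–64: Wₕ = 0.43919379; term = 0.43919379²·(1 − 0.18645995)·2240/1804 = 0.19485107.
Sum = 0.21314327.
SE = √(0.21314327) = 0.4617.

0.4617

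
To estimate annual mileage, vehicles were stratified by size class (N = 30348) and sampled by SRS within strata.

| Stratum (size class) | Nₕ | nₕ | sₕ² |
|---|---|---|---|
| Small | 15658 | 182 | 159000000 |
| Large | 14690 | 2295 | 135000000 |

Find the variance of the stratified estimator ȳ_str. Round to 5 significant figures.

Var(ȳ_str) = Σₕ Wₕ²(1 − fₕ)sₕ²/nₕ with Wₕ = Nₕ/N, N = 30348.
Small: Wₕ = 0.51594833; term = 0.51594833²·(1 − 0.01162345)·159000000/182 = 229858.51.
Large: Wₕ = 0.48405167; term = 0.48405167²·(1 − 0.15622873)·135000000/2295 = 11629.452.
Sum = 241487.96.

241490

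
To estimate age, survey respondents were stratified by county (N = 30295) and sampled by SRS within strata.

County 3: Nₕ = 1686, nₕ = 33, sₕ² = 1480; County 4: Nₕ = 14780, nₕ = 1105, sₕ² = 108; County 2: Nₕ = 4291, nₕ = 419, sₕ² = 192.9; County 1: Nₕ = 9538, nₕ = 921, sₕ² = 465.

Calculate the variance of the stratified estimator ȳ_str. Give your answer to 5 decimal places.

0.21126

Var(ȳ_str) = Σₕ Wₕ²(1 − fₕ)sₕ²/nₕ with Wₕ = Nₕ/N, N = 30295.
County 3: Wₕ = 0.05565275; term = 0.05565275²·(1 − 0.01957295)·1480/33 = 0.1361872.
County 4: Wₕ = 0.48786929; term = 0.48786929²·(1 − 0.07476319)·108/1105 = 0.021523918.
County 2: Wₕ = 0.14164053; term = 0.14164053²·(1 − 0.09764624)·192.9/419 = 0.0083343197.
County 1: Wₕ = 0.31483743; term = 0.31483743²·(1 − 0.09656112)·465/921 = 0.045213156.
Sum = 0.21125859.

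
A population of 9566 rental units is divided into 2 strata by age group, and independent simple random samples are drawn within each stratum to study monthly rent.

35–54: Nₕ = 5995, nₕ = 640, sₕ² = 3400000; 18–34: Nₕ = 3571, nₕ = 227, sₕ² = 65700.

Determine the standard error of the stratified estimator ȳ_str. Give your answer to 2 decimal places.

43.61

Var(ȳ_str) = Σₕ Wₕ²(1 − fₕ)sₕ²/nₕ with Wₕ = Nₕ/N, N = 9566.
35–54: Wₕ = 0.62669872; term = 0.62669872²·(1 − 0.10675563)·3400000/640 = 1863.7466.
18–34: Wₕ = 0.37330128; term = 0.37330128²·(1 − 0.06356763)·65700/227 = 37.768947.
Sum = 1901.5155.
SE = √(1901.5155) = 43.61.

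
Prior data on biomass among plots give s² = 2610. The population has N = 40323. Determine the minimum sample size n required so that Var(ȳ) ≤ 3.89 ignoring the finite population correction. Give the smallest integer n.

Without fpc, n₀ = s²/D = 2610/3.89 = 670.9512.
Rounding up, n = 671.

671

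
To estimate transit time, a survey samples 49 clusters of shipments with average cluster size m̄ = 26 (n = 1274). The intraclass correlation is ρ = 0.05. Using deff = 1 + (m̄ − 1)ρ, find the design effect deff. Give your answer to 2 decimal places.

2.25

deff = 1 + (26 − 1)·0.05 = 1 + 1.25 = 2.25.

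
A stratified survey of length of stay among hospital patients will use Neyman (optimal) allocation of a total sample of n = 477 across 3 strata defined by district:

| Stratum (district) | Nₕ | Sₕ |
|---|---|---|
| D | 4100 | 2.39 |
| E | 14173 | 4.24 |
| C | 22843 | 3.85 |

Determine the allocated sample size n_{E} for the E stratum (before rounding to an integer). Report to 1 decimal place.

Neyman allocation: nₕ = n·NₕSₕ / Σⱼ NⱼSⱼ.
Σ NⱼSⱼ = 4100·2.39 + 14173·4.24 + 22843·3.85 = 157838.07.
n_{E} = 477·14173·4.24 / 157838.07 = 181.6.

181.6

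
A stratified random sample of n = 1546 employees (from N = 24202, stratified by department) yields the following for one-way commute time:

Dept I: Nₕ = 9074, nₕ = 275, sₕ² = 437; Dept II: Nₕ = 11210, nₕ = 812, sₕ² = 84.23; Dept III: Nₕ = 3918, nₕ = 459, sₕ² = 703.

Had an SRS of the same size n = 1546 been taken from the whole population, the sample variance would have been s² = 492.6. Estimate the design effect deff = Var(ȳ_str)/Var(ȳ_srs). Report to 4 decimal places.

0.9142

Var(ȳ_str) = Σ Wₕ²(1−fₕ)sₕ²/nₕ with Wₕ = Nₕ/24202:
  Dept I: (9074/24202)²·(1−275/9074)·437/275 = 0.21660991
  Dept II: (11210/24202)²·(1−812/11210)·84.23/812 = 0.020642566
  Dept III: (3918/24202)²·(1−459/3918)·703/459 = 0.035436851
  → Var(ȳ_str) = 0.27268933.
Var(ȳ_srs) = (1 − 1546/24202)·492.6/1546 = 0.29827503.
deff = 0.27268933 / 0.29827503 = 0.9142.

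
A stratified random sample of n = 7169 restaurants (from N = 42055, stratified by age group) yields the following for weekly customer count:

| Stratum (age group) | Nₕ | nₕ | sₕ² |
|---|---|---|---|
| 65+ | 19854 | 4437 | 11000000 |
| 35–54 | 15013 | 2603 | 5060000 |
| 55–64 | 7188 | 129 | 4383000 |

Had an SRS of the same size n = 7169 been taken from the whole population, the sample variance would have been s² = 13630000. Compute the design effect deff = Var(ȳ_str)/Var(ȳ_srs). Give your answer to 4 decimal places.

Var(ȳ_str) = Σ Wₕ²(1−fₕ)sₕ²/nₕ with Wₕ = Nₕ/42055:
  65+: (19854/42055)²·(1−4437/19854)·11000000/4437 = 429.05787
  35–54: (15013/42055)²·(1−2603/15013)·5060000/2603 = 204.77661
  55–64: (7188/42055)²·(1−129/7188)·4383000/129 = 974.76008
  → Var(ȳ_str) = 1608.5946.
Var(ȳ_srs) = (1 − 7169/42055)·13630000/7169 = 1577.1421.
deff = 1608.5946 / 1577.1421 = 1.0199.

1.0199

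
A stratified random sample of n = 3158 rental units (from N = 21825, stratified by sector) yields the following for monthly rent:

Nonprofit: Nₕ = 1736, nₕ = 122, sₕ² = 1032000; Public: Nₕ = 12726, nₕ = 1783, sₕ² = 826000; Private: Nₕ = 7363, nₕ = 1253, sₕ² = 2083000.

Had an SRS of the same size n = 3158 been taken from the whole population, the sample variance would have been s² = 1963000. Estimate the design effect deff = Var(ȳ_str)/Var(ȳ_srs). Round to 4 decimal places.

0.6437

Var(ȳ_str) = Σ Wₕ²(1−fₕ)sₕ²/nₕ with Wₕ = Nₕ/21825:
  Nonprofit: (1736/21825)²·(1−122/1736)·1032000/122 = 49.758194
  Public: (12726/21825)²·(1−1783/12726)·826000/1783 = 135.44049
  Private: (7363/21825)²·(1−1253/7363)·2083000/1253 = 157.00942
  → Var(ȳ_str) = 342.2081.
Var(ȳ_srs) = (1 − 3158/21825)·1963000/3158 = 531.65322.
deff = 342.2081 / 531.65322 = 0.6437.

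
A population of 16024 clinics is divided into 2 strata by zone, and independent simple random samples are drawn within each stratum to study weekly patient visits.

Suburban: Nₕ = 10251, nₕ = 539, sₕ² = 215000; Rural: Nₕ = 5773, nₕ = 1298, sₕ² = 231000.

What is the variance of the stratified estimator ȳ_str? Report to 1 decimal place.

Var(ȳ_str) = Σₕ Wₕ²(1 − fₕ)sₕ²/nₕ with Wₕ = Nₕ/N, N = 16024.
Suburban: Wₕ = 0.63972791; term = 0.63972791²·(1 − 0.05258024)·215000/539 = 154.66168.
Rural: Wₕ = 0.36027209; term = 0.36027209²·(1 − 0.22483977)·231000/1298 = 17.905647.
Sum = 172.56733.

172.6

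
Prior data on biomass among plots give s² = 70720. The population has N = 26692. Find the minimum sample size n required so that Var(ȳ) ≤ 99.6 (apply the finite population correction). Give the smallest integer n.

692

Without fpc, n₀ = s²/D = 70720/99.6 = 710.0402.
With fpc, (1 − n/N)·s²/n ≤ D requires n ≥ n₀/(1 + n₀/N) = 710.0402/(1 + 710.0402/26692) = 691.6417.
Rounding up, n = 692.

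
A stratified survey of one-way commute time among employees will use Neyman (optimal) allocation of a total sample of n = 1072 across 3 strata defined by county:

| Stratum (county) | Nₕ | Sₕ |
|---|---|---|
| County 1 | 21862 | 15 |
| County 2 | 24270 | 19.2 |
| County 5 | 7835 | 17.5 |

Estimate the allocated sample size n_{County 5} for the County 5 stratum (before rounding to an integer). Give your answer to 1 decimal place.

157.9

Neyman allocation: nₕ = n·NₕSₕ / Σⱼ NⱼSⱼ.
Σ NⱼSⱼ = 21862·15 + 24270·19.2 + 7835·17.5 = 931026.5.
n_{County 5} = 1072·7835·17.5 / 931026.5 = 157.9.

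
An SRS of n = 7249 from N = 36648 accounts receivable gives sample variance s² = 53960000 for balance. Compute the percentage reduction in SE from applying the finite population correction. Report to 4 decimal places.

10.4344

f = n/N = 7249/36648 = 0.19780070.
SE_no-fpc = √(s²/n) = 86.277374; SE_fpc = √((1−f)s²/n) = 77.27483.
Ratio = √(1−f) = 0.89565579. Reduction = 100·(1 − 0.89565579) = 10.4344%.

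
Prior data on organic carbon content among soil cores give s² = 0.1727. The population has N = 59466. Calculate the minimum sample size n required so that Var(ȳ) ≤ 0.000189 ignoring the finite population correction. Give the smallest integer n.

914

Without fpc, n₀ = s²/D = 0.1727/0.000189 = 913.7566.
Rounding up, n = 914.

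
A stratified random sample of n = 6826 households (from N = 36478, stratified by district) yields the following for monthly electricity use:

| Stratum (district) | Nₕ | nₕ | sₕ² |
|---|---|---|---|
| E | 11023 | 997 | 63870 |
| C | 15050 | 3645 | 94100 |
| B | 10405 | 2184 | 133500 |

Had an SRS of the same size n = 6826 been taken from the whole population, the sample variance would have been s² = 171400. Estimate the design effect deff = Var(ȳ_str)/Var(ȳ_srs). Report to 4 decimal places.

Var(ȳ_str) = Σ Wₕ²(1−fₕ)sₕ²/nₕ with Wₕ = Nₕ/36478:
  E: (11023/36478)²·(1−997/11023)·63870/997 = 5.3206811
  C: (15050/36478)²·(1−3645/15050)·94100/3645 = 3.330135
  B: (10405/36478)²·(1−2184/10405)·133500/2184 = 3.9294641
  → Var(ȳ_str) = 12.58028.
Var(ȳ_srs) = (1 − 6826/36478)·171400/6826 = 20.411151.
deff = 12.58028 / 20.411151 = 0.6163.

0.6163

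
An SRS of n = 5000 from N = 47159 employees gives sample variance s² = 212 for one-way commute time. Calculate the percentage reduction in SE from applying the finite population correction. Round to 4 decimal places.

f = n/N = 5000/47159 = 0.10602430.
SE_no-fpc = √(s²/n) = 0.2059126; SE_fpc = √((1−f)s²/n) = 0.19469096.
Ratio = √(1−f) = 0.94550288. Reduction = 100·(1 − 0.94550288) = 5.4497%.

5.4497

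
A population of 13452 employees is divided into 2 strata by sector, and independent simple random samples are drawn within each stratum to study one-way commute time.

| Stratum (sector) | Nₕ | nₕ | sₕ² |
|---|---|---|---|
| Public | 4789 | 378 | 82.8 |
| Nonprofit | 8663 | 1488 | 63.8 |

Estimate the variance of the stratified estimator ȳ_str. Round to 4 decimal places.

0.0403

Var(ȳ_str) = Σₕ Wₕ²(1 − fₕ)sₕ²/nₕ with Wₕ = Nₕ/N, N = 13452.
Public: Wₕ = 0.35600654; term = 0.35600654²·(1 − 0.07893088)·82.8/378 = 0.025570941.
Nonprofit: Wₕ = 0.64399346; term = 0.64399346²·(1 − 0.17176498)·63.8/1488 = 0.014727677.
Sum = 0.040298618.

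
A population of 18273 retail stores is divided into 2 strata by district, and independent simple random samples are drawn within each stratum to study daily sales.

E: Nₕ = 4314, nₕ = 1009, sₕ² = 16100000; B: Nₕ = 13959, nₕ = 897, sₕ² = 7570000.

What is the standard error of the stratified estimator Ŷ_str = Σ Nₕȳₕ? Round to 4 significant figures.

1.329 × 10^6

Var(Ŷ_str) = Σₕ Nₕ²(1 − fₕ)sₕ²/nₕ.
E: 4314²·(1 − 1009/4314)·16100000/1009 = 2.2750257 × 10^11.
B: 13959²·(1 − 897/13959)·7570000/897 = 1.5387477 × 10^12.
Sum = 1.7662503 × 10^12.
SE = √(1.7662503 × 10^12) = 1.329 × 10^6.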